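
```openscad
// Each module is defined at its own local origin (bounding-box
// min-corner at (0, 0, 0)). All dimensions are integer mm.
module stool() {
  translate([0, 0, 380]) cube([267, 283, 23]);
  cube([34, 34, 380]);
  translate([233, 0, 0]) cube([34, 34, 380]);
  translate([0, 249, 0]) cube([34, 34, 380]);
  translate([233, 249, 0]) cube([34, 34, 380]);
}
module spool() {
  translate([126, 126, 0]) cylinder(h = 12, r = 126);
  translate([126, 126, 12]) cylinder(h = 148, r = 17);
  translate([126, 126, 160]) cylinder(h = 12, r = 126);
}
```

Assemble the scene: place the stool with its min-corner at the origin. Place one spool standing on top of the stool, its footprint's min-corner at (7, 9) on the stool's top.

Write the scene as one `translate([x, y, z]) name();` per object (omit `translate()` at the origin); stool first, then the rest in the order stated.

stool();
translate([7, 9, 403]) spool();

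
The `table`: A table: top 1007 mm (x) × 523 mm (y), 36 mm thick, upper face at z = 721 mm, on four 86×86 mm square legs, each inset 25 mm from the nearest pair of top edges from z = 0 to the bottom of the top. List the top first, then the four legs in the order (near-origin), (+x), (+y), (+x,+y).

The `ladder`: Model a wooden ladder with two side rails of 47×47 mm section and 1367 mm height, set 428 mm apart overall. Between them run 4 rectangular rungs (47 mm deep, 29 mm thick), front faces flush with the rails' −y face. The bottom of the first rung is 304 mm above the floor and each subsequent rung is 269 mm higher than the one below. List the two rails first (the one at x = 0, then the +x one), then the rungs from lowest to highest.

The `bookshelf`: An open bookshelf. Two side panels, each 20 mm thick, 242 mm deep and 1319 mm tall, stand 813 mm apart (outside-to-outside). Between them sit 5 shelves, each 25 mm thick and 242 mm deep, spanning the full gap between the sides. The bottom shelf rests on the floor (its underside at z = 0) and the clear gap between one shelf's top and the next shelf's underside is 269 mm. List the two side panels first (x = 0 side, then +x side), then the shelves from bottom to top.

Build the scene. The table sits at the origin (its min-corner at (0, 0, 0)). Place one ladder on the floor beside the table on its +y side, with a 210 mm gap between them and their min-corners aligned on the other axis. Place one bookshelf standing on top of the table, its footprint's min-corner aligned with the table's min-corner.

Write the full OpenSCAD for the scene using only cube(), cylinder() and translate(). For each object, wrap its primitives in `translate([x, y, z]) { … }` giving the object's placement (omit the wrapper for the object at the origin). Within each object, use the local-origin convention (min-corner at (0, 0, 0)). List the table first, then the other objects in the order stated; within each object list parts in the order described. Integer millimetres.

translate([0, 0, 685]) cube([1007, 523, 36]);
translate([25, 25, 0]) cube([86, 86, 685]);
translate([896, 25, 0]) cube([86, 86, 685]);
translate([25, 412, 0]) cube([86, 86, 685]);
translate([896, 412, 0]) cube([86, 86, 685]);
translate([0, 733, 0]) {
  cube([47, 47, 1367]);
  translate([381, 0, 0]) cube([47, 47, 1367]);
  translate([47, 0, 304]) cube([334, 47, 29]);
  translate([47, 0, 573]) cube([334, 47, 29]);
  translate([47, 0, 842]) cube([334, 47, 29]);
  translate([47, 0, 1111]) cube([334, 47, 29]);
}
translate([0, 0, 721]) {
  cube([20, 242, 1319]);
  translate([793, 0, 0]) cube([20, 242, 1319]);
  translate([20, 0, 0]) cube([773, 242, 25]);
  translate([20, 0, 294]) cube([773, 242, 25]);
  translate([20, 0, 588]) cube([773, 242, 25]);
  translate([20, 0, 882]) cube([773, 242, 25]);
  translate([20, 0, 1176]) cube([773, 242, 25]);
}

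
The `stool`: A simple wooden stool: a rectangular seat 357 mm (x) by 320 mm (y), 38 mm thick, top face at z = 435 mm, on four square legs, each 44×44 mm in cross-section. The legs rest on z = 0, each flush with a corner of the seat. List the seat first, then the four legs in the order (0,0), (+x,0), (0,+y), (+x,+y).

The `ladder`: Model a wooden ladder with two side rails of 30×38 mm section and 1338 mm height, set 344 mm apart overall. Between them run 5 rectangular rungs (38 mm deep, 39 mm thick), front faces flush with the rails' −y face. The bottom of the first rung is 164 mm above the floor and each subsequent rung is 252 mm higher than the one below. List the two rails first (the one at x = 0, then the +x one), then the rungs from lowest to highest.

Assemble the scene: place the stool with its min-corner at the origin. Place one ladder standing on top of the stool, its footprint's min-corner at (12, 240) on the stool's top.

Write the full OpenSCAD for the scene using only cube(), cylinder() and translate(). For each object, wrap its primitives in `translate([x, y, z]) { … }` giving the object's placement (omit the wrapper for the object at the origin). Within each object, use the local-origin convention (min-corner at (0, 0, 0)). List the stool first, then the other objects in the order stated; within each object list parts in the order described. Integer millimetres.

translate([0, 0, 397]) cube([357, 320, 38]);
cube([44, 44, 397]);
translate([313, 0, 0]) cube([44, 44, 397]);
translate([0, 276, 0]) cube([44, 44, 397]);
translate([313, 276, 0]) cube([44, 44, 397]);
translate([12, 240, 435]) {
  cube([30, 38, 1338]);
  translate([314, 0, 0]) cube([30, 38, 1338]);
  translate([30, 0, 164]) cube([284, 38, 39]);
  translate([30, 0, 416]) cube([284, 38, 39]);
  translate([30, 0, 668]) cube([284, 38, 39]);
  translate([30, 0, 920]) cube([284, 38, 39]);
  translate([30, 0, 1172]) cube([284, 38, 39]);
}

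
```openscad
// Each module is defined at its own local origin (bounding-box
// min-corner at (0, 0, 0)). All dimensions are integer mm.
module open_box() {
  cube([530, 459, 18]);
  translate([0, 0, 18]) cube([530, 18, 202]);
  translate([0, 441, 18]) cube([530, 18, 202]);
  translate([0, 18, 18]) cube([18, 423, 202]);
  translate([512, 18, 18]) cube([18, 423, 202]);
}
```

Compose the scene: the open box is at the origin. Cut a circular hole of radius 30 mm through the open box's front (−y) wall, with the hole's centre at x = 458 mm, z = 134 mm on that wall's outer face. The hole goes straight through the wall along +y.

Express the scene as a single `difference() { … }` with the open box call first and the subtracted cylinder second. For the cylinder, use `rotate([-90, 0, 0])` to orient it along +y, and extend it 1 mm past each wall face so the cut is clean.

difference() {
  open_box();
  translate([458, -1, 134]) rotate([-90, 0, 0]) cylinder(h = 20, r = 30);
}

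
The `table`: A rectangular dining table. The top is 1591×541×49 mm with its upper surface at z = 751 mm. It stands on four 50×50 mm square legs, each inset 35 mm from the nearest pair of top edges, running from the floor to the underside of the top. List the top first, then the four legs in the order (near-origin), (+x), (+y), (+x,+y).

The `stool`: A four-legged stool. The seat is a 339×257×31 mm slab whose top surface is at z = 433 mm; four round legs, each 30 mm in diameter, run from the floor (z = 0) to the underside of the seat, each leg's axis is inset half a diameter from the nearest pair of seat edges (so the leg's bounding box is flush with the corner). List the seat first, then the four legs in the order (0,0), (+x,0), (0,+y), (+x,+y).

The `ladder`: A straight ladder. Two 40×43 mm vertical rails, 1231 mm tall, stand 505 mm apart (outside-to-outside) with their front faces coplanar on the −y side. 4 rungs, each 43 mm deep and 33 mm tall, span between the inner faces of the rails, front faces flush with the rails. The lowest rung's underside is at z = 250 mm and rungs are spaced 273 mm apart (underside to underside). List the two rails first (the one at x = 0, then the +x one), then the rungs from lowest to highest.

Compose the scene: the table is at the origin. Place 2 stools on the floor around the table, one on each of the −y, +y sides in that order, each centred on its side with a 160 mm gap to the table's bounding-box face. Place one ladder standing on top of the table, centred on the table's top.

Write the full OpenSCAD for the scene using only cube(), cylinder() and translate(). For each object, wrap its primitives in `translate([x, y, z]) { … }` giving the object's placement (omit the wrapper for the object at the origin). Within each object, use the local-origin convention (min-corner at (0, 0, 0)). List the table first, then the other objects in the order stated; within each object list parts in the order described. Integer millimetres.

translate([0, 0, 702]) cube([1591, 541, 49]);
translate([35, 35, 0]) cube([50, 50, 702]);
translate([1506, 35, 0]) cube([50, 50, 702]);
translate([35, 456, 0]) cube([50, 50, 702]);
translate([1506, 456, 0]) cube([50, 50, 702]);
translate([626, -417, 0]) {
  translate([0, 0, 402]) cube([339, 257, 31]);
  translate([15, 15, 0]) cylinder(h = 402, r = 15);
  translate([324, 15, 0]) cylinder(h = 402, r = 15);
  translate([15, 242, 0]) cylinder(h = 402, r = 15);
  translate([324, 242, 0]) cylinder(h = 402, r = 15);
}
translate([626, 701, 0]) {
  translate([0, 0, 402]) cube([339, 257, 31]);
  translate([15, 15, 0]) cylinder(h = 402, r = 15);
  translate([324, 15, 0]) cylinder(h = 402, r = 15);
  translate([15, 242, 0]) cylinder(h = 402, r = 15);
  translate([324, 242, 0]) cylinder(h = 402, r = 15);
}
translate([543, 249, 751]) {
  cube([40, 43, 1231]);
  translate([465, 0, 0]) cube([40, 43, 1231]);
  translate([40, 0, 250]) cube([425, 43, 33]);
  translate([40, 0, 523]) cube([425, 43, 33]);
  translate([40, 0, 796]) cube([425, 43, 33]);
  translate([40, 0, 1069]) cube([425, 43, 33]);
}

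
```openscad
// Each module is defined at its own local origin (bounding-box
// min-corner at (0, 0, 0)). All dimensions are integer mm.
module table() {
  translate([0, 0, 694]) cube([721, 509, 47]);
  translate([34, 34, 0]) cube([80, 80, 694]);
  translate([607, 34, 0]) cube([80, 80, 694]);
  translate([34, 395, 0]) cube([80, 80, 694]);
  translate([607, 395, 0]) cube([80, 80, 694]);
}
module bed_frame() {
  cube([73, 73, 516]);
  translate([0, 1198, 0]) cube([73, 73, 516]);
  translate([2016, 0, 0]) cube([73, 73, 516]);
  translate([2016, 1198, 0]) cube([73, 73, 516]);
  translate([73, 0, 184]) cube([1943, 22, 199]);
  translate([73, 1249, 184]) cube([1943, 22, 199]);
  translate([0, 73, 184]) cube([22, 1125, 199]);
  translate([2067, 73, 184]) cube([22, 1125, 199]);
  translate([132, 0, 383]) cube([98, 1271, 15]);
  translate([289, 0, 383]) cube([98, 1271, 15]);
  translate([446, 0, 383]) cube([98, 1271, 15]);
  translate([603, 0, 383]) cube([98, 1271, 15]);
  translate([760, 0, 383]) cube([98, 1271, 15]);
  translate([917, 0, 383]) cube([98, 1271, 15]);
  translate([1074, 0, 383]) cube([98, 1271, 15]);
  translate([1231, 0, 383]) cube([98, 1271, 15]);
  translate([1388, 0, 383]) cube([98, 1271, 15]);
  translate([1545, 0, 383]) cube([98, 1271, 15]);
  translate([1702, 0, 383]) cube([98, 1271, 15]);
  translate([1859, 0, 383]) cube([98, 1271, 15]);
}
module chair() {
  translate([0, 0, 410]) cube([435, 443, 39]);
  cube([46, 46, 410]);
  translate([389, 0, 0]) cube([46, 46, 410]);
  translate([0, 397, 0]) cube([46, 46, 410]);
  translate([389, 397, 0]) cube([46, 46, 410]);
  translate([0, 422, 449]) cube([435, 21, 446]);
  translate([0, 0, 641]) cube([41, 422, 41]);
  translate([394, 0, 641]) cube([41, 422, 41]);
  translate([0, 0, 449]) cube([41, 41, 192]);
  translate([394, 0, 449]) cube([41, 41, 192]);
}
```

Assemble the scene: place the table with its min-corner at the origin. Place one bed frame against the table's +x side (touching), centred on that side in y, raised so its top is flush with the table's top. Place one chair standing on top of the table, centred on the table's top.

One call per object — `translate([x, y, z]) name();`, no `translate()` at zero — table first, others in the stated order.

table();
translate([721, -381, 225]) bed_frame();
translate([143, 33, 741]) chair();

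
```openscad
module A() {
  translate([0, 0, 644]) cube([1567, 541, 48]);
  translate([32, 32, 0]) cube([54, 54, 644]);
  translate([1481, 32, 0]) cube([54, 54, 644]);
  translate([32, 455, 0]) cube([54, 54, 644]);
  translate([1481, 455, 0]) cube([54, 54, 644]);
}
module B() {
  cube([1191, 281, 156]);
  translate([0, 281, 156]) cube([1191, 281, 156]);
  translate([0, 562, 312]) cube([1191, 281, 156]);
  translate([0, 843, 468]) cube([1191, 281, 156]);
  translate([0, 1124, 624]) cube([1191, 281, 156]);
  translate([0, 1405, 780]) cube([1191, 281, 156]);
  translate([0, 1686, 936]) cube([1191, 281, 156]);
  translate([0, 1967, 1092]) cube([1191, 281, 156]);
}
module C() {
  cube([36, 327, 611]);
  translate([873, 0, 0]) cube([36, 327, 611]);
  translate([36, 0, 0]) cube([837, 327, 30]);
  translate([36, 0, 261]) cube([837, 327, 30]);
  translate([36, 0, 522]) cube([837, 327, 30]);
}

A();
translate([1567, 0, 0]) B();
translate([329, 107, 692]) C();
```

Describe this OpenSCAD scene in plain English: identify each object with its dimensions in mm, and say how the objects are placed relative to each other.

A is a table: top 1567 mm (x) × 541 mm (y), 48 mm thick, upper face at z = 692 mm, on four 54×54 mm square legs, each inset 32 mm from the nearest pair of top edges, running from z = 0 to the bottom of the top.

B is a run of 8 identical solid stair steps. Each tread is 1191×281 mm and each step block is 156 mm high. Step 1 rests on the floor; step k is offset from step 1 by (k−1)×281 mm in y and (k−1)×156 mm in z.

C is an open bookshelf. Two side panels, each 36 mm thick, 327 mm deep and 611 mm tall, stand 909 mm apart (outside-to-outside). Between them sit 3 shelves, each 30 mm thick and 327 mm deep, spanning the full gap between the sides. The bottom shelf rests on the floor (its underside at z = 0) and the clear gap between one shelf's top and the next shelf's underside is 231 mm.

The staircase is against the table's +x side, with their −y faces flush. The bookshelf is on top of the table, centred.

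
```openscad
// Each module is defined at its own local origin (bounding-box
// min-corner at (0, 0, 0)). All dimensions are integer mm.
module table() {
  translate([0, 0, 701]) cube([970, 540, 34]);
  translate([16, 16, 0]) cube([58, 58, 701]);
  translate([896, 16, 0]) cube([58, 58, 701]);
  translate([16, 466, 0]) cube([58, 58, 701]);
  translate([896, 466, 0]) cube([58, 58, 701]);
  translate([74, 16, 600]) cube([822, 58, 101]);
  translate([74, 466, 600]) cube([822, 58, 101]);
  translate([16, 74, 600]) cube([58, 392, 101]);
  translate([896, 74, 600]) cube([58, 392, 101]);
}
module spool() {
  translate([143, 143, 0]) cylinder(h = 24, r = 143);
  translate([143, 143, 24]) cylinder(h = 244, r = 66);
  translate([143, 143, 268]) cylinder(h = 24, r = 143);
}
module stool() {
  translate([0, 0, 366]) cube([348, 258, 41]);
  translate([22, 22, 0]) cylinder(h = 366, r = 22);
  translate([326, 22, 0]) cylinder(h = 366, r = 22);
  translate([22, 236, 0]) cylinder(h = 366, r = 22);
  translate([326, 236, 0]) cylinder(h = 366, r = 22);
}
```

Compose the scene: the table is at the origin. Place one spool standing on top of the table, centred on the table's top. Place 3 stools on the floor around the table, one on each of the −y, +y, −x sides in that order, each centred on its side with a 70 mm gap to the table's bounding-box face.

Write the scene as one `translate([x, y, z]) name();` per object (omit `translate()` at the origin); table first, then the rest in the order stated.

table();
translate([342, 127, 735]) spool();
translate([311, -328, 0]) stool();
translate([311, 610, 0]) stool();
translate([-418, 141, 0]) stool();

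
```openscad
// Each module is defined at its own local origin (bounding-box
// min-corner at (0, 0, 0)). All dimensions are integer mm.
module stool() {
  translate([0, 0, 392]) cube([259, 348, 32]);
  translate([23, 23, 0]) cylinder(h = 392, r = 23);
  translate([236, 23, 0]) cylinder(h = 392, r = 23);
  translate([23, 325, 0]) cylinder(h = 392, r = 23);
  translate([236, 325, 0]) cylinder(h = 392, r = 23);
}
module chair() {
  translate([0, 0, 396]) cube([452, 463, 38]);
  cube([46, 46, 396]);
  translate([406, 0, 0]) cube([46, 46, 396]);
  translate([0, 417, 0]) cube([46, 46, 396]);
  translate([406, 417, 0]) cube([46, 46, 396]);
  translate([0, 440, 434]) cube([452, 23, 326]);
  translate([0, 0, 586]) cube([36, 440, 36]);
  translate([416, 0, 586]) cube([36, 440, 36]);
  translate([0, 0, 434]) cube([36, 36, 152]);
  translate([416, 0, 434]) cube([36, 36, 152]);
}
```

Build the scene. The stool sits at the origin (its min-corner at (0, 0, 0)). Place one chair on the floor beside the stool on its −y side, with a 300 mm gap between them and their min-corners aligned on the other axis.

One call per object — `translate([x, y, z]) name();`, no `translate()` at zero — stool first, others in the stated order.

stool();
translate([0, -763, 0]) chair();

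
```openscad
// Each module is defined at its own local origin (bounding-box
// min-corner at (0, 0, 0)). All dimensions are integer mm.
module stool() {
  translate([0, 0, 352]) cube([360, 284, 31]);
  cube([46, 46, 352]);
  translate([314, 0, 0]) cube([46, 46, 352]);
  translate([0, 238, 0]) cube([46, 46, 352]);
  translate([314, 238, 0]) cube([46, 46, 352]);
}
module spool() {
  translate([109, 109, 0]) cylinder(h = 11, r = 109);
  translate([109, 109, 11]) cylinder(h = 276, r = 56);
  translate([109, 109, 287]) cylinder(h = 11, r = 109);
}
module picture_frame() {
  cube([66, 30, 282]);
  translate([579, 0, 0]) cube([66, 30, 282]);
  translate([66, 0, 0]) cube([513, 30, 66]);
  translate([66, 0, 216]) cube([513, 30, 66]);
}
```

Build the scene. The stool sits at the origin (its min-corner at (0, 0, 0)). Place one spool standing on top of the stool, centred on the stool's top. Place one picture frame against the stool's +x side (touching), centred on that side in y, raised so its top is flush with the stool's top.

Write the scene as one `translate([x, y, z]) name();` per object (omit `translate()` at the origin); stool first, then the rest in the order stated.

stool();
translate([71, 33, 383]) spool();
translate([360, 127, 101]) picture_frame();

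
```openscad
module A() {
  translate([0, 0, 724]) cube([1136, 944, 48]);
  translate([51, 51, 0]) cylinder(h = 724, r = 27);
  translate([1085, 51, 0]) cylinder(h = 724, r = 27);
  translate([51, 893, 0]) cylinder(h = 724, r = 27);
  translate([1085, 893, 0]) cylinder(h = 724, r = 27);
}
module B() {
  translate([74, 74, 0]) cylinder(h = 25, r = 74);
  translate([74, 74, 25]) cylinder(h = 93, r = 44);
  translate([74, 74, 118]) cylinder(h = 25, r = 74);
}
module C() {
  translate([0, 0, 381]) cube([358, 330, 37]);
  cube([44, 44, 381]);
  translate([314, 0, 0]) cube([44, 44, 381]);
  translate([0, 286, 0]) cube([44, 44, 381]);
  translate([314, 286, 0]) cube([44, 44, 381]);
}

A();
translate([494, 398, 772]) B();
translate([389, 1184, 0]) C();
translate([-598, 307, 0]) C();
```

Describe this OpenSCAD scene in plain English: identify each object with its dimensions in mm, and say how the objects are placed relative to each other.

A is a table with a 1136×944 mm rectangular top, 48 mm thick, top surface at z = 772 mm, supported by four round legs of 54 mm diameter, each leg's bounding box inset 24 mm from the nearest pair of top edges, running from the floor.

B is a spool: two coaxial disc flanges of radius 74 mm and thickness 25 mm, joined by a core cylinder of radius 44 mm and height 93 mm. The lower flange rests on z = 0 and the three cylinders share a vertical axis.

C is a four-legged stool. The seat is 358×330 mm, 37 mm thick, top at z = 418 mm. It stands on four square legs, each 44×44 mm in cross-section, from z = 0 to the seat underside, each flush with a corner of the seat.

The spool is on top of the table, centred. Two stools sit around the table at the +y, −x sides.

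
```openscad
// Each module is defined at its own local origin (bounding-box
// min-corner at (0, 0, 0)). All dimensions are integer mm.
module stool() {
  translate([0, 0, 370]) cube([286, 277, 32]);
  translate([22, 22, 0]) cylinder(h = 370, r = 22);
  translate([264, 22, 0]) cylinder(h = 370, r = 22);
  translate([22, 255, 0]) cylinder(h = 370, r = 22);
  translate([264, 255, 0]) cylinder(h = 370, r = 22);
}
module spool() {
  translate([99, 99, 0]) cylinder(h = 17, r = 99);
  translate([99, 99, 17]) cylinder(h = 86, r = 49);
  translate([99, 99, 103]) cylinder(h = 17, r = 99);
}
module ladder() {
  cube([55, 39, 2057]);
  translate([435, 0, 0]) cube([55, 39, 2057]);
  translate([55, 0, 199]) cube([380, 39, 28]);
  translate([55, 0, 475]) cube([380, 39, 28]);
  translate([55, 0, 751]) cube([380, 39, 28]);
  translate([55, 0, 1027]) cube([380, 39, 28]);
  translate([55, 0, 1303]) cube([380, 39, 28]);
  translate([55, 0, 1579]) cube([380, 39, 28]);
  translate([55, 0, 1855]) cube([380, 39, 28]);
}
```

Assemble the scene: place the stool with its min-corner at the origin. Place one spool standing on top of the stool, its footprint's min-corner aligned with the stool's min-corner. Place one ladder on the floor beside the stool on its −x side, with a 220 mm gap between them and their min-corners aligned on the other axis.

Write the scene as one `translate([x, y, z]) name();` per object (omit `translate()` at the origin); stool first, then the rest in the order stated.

stool();
translate([0, 0, 402]) spool();
translate([-710, 0, 0]) ladder();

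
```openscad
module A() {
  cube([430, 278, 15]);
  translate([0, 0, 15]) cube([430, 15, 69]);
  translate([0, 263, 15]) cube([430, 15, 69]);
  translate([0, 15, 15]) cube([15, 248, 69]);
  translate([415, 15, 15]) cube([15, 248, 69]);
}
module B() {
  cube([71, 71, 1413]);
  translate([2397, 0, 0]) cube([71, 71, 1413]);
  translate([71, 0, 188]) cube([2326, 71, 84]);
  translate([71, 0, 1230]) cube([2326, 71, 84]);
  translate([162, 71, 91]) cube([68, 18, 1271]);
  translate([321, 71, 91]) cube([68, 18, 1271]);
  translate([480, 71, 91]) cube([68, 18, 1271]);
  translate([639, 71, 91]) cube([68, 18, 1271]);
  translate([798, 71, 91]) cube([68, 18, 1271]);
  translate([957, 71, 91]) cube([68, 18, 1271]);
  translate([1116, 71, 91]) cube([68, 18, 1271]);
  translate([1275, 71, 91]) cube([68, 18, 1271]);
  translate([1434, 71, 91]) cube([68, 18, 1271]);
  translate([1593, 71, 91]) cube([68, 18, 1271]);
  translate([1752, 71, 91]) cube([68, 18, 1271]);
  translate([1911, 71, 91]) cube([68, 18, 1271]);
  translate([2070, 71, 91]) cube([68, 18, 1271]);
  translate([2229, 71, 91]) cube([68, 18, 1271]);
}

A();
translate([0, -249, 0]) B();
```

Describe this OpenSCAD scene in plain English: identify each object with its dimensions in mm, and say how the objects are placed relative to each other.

A is an open-topped rectangular box: outside dimensions 430×278×84 mm, with a uniform wall and base thickness of 15 mm. The base is a full 430×278 slab on the floor; four walls sit on top of the base. The front and back walls (the −y and +y sides) span the full width; the two side walls fit between them.

B is a fence section. Two 71×71 mm posts, 1413 mm tall, stand on the floor with a clear span of 2326 mm between their inner faces. Two horizontal rails of 71×84 mm section span the gap between the posts with their undersides at z = 188 mm and z = 1230 mm, flush with the posts' −y face. 14 pickets, each 68 mm wide, 18 mm thick and 1271 mm tall, are fixed to the +y face of the rails with their bottoms at z = 91 mm, evenly spaced across the span with equal gaps (rounded down to the nearest mm) at the −x end and between each pair — any rounding remainder accumulates at the +x end.

The fence section is on the floor beside the open box on its −y side.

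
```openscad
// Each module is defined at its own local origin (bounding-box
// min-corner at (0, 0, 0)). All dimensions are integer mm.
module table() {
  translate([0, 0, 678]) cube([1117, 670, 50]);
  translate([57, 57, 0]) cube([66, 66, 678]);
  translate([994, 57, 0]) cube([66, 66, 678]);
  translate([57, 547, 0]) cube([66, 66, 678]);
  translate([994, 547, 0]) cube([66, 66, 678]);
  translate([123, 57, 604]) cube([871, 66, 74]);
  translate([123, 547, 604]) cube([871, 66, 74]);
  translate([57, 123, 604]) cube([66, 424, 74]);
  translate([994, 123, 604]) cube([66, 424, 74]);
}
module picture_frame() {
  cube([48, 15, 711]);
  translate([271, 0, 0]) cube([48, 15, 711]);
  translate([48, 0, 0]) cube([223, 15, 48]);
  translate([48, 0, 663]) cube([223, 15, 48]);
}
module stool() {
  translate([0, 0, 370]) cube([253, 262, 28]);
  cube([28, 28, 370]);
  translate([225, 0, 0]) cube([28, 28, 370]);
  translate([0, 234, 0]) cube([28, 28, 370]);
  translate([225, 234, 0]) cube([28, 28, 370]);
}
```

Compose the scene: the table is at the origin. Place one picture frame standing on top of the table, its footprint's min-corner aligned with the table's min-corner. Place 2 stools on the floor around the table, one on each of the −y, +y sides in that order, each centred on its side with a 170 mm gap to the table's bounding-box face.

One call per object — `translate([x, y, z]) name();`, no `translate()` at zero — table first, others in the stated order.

table();
translate([0, 0, 728]) picture_frame();
translate([432, -432, 0]) stool();
translate([432, 840, 0]) stool();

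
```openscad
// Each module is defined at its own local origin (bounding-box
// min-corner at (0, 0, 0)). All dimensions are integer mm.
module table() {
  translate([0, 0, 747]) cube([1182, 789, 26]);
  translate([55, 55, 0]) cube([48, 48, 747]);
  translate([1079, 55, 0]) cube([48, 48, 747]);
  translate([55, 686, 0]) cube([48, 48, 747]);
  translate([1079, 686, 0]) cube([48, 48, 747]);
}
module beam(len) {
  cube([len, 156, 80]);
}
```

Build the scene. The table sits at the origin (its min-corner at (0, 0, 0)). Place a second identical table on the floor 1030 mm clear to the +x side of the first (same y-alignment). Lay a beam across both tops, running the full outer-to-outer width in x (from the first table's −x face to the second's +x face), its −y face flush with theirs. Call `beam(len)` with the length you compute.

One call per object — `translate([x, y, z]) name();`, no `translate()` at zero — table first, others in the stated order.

table();
translate([2212, 0, 0]) table();
translate([0, 0, 773]) beam(3394);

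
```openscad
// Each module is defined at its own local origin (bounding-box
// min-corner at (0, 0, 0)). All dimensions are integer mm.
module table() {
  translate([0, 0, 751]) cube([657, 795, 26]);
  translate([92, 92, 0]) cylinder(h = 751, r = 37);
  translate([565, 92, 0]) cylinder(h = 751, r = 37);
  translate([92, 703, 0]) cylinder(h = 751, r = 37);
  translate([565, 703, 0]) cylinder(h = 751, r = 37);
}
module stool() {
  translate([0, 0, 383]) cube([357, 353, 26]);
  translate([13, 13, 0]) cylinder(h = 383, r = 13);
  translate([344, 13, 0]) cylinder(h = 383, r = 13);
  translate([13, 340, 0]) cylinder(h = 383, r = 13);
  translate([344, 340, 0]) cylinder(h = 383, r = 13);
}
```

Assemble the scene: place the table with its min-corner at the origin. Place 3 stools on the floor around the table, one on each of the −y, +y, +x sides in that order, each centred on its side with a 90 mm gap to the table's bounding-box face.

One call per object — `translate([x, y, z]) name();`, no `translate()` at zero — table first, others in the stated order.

table();
translate([150, -443, 0]) stool();
translate([150, 885, 0]) stool();
translate([747, 221, 0]) stool();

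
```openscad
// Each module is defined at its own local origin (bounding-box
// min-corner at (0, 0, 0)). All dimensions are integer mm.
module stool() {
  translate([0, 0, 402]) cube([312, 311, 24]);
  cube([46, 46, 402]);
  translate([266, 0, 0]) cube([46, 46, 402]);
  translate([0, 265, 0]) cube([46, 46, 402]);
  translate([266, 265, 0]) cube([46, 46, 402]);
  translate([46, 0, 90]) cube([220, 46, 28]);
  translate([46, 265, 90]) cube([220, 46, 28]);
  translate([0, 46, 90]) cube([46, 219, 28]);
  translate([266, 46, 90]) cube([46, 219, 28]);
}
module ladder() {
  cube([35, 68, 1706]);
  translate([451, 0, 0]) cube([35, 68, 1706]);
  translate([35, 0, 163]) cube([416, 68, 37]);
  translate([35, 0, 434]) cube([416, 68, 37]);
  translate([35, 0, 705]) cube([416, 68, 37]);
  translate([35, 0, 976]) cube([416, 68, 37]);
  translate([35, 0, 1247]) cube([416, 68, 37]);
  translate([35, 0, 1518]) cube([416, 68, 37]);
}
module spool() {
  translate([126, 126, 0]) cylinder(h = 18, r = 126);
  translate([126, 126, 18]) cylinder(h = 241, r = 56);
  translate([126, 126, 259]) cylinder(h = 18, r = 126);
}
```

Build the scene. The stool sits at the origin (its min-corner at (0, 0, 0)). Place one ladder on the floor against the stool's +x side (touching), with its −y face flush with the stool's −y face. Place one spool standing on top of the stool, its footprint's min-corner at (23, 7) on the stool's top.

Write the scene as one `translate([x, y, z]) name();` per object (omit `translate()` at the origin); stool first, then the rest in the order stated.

stool();
translate([312, 0, 0]) ladder();
translate([23, 7, 426]) spool();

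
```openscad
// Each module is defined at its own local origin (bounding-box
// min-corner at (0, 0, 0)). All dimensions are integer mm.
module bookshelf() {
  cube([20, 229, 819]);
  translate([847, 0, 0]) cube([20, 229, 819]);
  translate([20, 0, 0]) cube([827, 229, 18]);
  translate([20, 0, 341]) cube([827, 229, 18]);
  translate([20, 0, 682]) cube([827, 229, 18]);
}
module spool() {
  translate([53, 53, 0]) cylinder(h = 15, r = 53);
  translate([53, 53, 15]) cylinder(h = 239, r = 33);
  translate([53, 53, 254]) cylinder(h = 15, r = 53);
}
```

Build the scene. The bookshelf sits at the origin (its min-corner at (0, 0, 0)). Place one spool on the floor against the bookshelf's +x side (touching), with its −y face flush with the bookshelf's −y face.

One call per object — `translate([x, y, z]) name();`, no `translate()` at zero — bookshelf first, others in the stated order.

bookshelf();
translate([867, 0, 0]) spool();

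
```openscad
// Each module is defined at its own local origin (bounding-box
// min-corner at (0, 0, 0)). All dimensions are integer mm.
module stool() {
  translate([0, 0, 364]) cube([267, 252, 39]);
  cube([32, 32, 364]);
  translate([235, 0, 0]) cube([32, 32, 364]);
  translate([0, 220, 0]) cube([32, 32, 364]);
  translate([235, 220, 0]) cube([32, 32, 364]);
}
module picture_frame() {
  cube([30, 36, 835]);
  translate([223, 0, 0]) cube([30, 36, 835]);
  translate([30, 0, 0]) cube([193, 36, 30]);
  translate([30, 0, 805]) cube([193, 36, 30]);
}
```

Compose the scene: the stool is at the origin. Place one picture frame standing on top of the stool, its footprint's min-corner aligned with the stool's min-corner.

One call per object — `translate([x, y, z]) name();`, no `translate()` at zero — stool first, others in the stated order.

stool();
translate([0, 0, 403]) picture_frame();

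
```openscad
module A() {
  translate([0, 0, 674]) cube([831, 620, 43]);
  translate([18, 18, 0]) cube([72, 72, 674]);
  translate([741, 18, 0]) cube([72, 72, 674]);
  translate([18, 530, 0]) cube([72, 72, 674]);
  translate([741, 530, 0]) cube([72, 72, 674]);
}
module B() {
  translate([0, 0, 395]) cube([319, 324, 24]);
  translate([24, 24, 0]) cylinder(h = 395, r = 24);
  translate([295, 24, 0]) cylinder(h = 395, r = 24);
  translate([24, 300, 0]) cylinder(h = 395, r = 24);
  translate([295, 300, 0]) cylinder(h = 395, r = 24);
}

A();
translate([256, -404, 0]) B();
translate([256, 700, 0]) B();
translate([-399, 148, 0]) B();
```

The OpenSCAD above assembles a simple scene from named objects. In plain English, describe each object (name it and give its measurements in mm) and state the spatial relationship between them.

A is a table: top 831 mm (x) × 620 mm (y), 43 mm thick, upper face at z = 717 mm, on four 72×72 mm square legs, each inset 18 mm from the nearest pair of top edges, running from z = 0 to the bottom of the top.

B is a four-legged stool. The seat is a 319×324×24 mm slab whose top surface is at z = 419 mm; four round legs, each 48 mm in diameter, run from the floor (z = 0) to the underside of the seat, each leg's axis is inset half a diameter from the nearest pair of seat edges (so the leg's bounding box is flush with the corner).

Three stools sit around the table at the −y, +y, −x sides.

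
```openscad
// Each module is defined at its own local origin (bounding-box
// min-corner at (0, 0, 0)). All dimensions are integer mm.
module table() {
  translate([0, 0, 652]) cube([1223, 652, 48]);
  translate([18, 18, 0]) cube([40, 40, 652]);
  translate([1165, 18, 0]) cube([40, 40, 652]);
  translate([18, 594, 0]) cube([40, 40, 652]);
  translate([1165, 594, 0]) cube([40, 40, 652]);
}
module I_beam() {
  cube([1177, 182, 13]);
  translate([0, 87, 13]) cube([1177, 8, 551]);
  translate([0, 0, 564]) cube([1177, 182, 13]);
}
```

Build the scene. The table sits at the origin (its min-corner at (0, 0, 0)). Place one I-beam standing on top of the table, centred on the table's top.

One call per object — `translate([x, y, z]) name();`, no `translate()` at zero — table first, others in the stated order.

table();
translate([23, 235, 700]) I_beam();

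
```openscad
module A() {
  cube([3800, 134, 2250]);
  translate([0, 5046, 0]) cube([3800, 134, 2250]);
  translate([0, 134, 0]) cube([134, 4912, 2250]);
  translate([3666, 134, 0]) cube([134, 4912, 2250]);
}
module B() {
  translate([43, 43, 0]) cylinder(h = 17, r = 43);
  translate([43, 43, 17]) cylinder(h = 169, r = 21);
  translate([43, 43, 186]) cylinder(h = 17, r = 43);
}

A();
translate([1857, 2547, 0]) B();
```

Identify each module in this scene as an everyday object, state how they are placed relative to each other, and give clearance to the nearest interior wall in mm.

Clearances: x = 1723, y = 2413; minimum 1723 mm.

A is a house frame. B is a spool. The spool sits inside the house frame, centred. The clearance to the nearest interior wall is 1723 mm.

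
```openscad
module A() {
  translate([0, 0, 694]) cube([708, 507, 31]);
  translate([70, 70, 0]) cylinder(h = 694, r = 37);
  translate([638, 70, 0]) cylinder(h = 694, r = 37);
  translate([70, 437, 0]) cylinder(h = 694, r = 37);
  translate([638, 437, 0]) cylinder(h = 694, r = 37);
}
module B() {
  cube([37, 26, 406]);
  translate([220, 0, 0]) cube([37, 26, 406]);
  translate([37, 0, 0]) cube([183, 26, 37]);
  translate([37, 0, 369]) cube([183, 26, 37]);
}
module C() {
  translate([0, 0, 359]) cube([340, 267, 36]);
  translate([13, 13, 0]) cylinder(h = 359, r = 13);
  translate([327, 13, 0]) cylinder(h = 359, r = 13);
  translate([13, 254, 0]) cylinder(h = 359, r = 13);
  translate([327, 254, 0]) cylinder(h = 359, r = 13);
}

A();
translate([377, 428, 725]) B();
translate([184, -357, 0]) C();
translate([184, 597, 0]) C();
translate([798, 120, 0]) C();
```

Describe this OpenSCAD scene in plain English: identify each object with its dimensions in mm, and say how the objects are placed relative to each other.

A is a table: top 708 mm (x) × 507 mm (y), 31 mm thick, upper face at z = 725 mm, on four round legs of 74 mm diameter, each leg's bounding box inset 33 mm from the nearest pair of top edges, running from z = 0 to the bottom of the top.

B is a rectangular picture frame lying in the x–z plane (depth along y). The opening is 183 mm wide (x) by 332 mm tall (z), surrounded by a border 37 mm wide on all four sides. The frame is 26 mm deep and is made of two full-height vertical stiles with two horizontal rails fitted between them.

C is a four-legged stool. The seat is a 340×267×36 mm slab whose top surface is at z = 395 mm; four round legs, each 26 mm in diameter, run from the floor (z = 0) to the underside of the seat, each leg's axis is inset half a diameter from the nearest pair of seat edges (so the leg's bounding box is flush with the corner).

The picture frame is on top of the table. Three stools sit around the table at the −y, +y, +x sides.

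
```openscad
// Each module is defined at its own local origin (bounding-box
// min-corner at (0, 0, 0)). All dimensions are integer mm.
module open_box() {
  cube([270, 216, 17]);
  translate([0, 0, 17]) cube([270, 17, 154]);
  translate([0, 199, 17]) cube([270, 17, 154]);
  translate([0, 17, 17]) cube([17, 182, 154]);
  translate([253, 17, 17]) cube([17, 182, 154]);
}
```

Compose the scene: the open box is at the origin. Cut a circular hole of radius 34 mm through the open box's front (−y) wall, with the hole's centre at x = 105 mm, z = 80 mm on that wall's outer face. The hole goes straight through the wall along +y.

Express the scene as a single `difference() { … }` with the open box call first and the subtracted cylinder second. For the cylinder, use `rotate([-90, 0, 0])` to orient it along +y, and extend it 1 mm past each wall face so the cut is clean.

difference() {
  open_box();
  translate([105, -1, 80]) rotate([-90, 0, 0]) cylinder(h = 19, r = 34);
}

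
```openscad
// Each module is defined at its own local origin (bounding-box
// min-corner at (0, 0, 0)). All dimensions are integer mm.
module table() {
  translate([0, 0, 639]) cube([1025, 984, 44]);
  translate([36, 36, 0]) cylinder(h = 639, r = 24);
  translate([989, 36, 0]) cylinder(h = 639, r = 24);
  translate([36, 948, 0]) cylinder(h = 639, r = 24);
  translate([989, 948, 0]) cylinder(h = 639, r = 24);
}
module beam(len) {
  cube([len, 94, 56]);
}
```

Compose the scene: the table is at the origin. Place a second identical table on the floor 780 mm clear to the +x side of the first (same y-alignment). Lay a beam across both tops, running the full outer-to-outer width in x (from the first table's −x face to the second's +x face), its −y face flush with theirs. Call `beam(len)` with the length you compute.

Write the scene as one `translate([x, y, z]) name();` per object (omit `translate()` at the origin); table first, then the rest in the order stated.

table();
translate([1805, 0, 0]) table();
translate([0, 0, 683]) beam(2830);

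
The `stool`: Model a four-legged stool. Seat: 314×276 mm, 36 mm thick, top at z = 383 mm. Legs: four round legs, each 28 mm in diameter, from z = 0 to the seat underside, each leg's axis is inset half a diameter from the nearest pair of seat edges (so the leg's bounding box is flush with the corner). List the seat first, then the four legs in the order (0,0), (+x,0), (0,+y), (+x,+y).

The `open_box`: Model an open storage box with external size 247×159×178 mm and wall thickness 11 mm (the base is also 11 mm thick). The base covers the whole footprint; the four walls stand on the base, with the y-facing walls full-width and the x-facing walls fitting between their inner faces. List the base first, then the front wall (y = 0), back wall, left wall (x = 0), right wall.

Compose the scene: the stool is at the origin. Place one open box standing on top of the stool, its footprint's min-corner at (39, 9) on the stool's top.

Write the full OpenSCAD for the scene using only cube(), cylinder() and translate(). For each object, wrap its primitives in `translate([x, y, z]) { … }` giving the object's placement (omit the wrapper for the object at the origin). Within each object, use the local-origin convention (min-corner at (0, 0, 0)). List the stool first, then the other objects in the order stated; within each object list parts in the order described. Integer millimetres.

translate([0, 0, 347]) cube([314, 276, 36]);
translate([14, 14, 0]) cylinder(h = 347, r = 14);
translate([300, 14, 0]) cylinder(h = 347, r = 14);
translate([14, 262, 0]) cylinder(h = 347, r = 14);
translate([300, 262, 0]) cylinder(h = 347, r = 14);
translate([39, 9, 383]) {
  cube([247, 159, 11]);
  translate([0, 0, 11]) cube([247, 11, 167]);
  translate([0, 148, 11]) cube([247, 11, 167]);
  translate([0, 11, 11]) cube([11, 137, 167]);
  translate([236, 11, 11]) cube([11, 137, 167]);
}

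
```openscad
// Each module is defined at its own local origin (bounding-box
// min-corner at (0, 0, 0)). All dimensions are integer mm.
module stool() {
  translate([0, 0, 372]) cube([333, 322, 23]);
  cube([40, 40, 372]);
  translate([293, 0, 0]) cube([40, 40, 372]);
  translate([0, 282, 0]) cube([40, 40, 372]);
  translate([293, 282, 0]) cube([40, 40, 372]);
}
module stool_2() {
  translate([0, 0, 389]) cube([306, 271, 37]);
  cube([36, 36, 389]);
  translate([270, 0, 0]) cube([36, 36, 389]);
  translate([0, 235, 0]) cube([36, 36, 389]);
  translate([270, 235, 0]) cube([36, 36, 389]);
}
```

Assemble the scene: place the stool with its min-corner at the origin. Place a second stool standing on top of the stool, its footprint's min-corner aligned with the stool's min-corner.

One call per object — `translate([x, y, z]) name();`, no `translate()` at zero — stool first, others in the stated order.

stool();
translate([0, 0, 395]) stool_2();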